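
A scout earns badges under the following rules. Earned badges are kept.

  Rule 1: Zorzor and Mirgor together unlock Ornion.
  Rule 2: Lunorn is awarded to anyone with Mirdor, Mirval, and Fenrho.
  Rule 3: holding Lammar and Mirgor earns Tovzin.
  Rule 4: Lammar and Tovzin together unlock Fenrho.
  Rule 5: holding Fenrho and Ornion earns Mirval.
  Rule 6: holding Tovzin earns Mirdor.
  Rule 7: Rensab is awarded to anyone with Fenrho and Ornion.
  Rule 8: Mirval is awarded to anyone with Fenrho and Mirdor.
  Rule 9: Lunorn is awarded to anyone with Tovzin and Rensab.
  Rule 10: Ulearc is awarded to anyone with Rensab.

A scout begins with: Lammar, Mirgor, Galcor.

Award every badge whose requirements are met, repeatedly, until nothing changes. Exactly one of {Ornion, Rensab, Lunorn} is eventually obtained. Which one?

Lunorn

With Lammar and Mirgor, Tovzin is earned (Rule 3).
With Tovzin, Mirdor is earned (Rule 6).
With Lammar and Tovzin, Fenrho is earned (Rule 4).
With Fenrho and Mirdor, Mirval is earned (Rule 8).
With Mirdor, Mirval, and Fenrho, Lunorn is earned (Rule 2).
Ornion would need Zorzor and Mirgor (Rule 1), but Zorzor is never earned. Rensab would need Fenrho and Ornion (Rule 7), but Ornion is never earned.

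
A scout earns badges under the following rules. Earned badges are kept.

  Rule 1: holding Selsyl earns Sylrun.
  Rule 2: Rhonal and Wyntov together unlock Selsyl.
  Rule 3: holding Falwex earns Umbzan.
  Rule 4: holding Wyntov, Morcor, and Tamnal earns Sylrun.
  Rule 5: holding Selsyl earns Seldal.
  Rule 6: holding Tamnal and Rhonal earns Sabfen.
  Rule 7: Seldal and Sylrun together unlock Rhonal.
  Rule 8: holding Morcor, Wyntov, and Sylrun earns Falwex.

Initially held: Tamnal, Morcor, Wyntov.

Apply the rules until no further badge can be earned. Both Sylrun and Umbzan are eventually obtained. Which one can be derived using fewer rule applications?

Sylrun: With Wyntov, Morcor, and Tamnal, Sylrun is earned (Rule 4). [1 rule application]
Umbzan: With Wyntov, Morcor, and Tamnal, Sylrun is earned (Rule 4). With Morcor, Wyntov, and Sylrun, Falwex is earned (Rule 8). With Falwex, Umbzan is earned (Rule 3). [3 rule applications]
Sylrun needs fewer.

Sylrun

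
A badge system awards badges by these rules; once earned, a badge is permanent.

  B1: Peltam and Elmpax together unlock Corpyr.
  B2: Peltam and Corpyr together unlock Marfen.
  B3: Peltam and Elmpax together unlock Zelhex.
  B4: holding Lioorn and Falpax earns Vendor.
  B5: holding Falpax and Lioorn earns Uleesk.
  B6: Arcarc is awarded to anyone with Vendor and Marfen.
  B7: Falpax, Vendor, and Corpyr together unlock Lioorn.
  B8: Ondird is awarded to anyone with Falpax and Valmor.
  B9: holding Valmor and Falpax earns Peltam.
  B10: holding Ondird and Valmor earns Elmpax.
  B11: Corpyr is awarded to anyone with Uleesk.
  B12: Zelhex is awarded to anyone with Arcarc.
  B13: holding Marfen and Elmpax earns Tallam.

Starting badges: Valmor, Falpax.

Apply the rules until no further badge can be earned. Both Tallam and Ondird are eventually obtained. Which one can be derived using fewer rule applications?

Ondird

Ondird: With Falpax and Valmor, Ondird is earned (B8). [1 rule application]
Tallam: With Falpax and Valmor, Ondird is earned (B8). With Valmor and Falpax, Peltam is earned (B9). With Ondird and Valmor, Elmpax is earned (B10). With Peltam and Elmpax, Corpyr is earned (B1). With Peltam and Corpyr, Marfen is earned (B2). With Marfen and Elmpax, Tallam is earned (B13). [6 rule applications]
Ondird needs fewer.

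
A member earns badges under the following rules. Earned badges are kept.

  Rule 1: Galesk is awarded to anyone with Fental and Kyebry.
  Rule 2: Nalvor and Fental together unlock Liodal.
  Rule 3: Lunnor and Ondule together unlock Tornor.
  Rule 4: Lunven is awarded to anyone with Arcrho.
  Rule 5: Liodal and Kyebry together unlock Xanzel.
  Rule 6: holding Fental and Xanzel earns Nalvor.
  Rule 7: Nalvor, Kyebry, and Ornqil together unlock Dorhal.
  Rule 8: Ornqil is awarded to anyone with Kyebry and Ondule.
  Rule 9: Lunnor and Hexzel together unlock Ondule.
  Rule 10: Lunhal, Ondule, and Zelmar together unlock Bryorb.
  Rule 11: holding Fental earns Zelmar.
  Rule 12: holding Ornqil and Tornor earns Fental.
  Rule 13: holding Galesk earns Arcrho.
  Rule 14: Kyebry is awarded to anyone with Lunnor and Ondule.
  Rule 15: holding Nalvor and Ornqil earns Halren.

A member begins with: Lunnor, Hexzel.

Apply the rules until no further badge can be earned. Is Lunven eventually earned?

Yes

With Lunnor and Hexzel, Ondule is earned (Rule 9).
With Lunnor and Ondule, Kyebry is earned (Rule 14).
With Lunnor and Ondule, Tornor is earned (Rule 3).
With Kyebry and Ondule, Ornqil is earned (Rule 8).
With Ornqil and Tornor, Fental is earned (Rule 12).
With Fental and Kyebry, Galesk is earned (Rule 1).
With Galesk, Arcrho is earned (Rule 13).
With Arcrho, Lunven is earned (Rule 4).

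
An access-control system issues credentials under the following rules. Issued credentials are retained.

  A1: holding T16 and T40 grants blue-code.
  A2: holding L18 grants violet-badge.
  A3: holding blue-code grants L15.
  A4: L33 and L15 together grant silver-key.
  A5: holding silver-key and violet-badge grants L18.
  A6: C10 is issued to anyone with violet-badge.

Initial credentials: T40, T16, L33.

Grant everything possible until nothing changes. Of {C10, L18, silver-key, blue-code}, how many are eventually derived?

2

Holding T16 and T40 grants blue-code (A1).
Holding blue-code grants L15 (A3).
Holding L33 and L15 grants silver-key (A4).
C10 would need violet-badge (A6), but violet-badge is never granted.
L18 would need silver-key and violet-badge (A5), but violet-badge is never granted.
silver-key: reached.
blue-code: reached.
Reached: silver-key and blue-code — 2 of the 4.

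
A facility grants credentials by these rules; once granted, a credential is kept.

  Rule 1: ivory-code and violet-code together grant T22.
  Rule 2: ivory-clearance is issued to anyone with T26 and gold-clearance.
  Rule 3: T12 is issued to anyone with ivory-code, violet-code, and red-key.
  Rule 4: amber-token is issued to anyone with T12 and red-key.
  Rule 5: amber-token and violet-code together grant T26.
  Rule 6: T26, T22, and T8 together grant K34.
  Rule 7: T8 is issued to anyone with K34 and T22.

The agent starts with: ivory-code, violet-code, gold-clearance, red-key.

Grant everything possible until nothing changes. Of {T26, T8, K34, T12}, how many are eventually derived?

2

Holding ivory-code, violet-code, and red-key grants T12 (Rule 3).
Holding T12 and red-key grants amber-token (Rule 4).
Holding amber-token and violet-code grants T26 (Rule 5).
T26: reached.
T8 would need K34 and T22 (Rule 7), but K34 is never granted.
K34 would need T26, T22, and T8 (Rule 6), but T8 is never granted.
T12: reached.
Reached: T26 and T12 — 2 of the 4.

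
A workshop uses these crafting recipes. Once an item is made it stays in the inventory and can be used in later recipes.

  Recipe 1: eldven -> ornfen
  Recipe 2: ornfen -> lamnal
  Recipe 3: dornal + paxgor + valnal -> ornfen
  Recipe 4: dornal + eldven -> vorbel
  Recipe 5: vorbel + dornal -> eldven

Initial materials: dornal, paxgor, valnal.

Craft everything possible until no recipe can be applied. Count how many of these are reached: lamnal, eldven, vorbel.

dornal + paxgor + valnal -> ornfen (Recipe 3).
Using Recipe 2, ornfen makes lamnal.
lamnal: reached.
eldven would need vorbel and dornal (Recipe 5), but vorbel is never obtained.
vorbel would need dornal and eldven (Recipe 4), but eldven is never obtained.
Reached: lamnal — 1 of the 3.

1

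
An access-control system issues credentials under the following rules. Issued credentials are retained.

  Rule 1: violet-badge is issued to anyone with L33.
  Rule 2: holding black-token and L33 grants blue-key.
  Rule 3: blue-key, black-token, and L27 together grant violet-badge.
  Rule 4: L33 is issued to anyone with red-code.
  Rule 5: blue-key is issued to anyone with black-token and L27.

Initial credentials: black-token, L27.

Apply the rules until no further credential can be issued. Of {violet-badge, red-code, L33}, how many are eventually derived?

Holding black-token and L27 grants blue-key (Rule 5).
Holding blue-key, black-token, and L27 grants violet-badge (Rule 3).
violet-badge: reached.
No rule produces red-code, and it is not given.
L33 would need red-code (Rule 4), but red-code is never granted.
Reached: violet-badge — 1 of the 3.

1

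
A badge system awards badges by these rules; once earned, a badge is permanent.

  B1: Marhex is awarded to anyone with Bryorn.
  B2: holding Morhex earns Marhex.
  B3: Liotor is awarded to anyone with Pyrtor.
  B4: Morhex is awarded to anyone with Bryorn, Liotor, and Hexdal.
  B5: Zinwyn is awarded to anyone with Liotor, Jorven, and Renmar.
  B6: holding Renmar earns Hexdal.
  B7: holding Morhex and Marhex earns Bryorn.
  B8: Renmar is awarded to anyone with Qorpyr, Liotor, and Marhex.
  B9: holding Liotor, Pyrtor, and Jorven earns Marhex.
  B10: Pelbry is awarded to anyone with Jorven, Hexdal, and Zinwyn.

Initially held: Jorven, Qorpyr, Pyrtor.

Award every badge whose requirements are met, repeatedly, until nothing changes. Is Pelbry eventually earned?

With Pyrtor, Liotor is earned (B3).
With Liotor, Pyrtor, and Jorven, Marhex is earned (B9).
With Qorpyr, Liotor, and Marhex, Renmar is earned (B8).
With Renmar, Hexdal is earned (B6).
With Liotor, Jorven, and Renmar, Zinwyn is earned (B5).
With Jorven, Hexdal, and Zinwyn, Pelbry is earned (B10).

Yes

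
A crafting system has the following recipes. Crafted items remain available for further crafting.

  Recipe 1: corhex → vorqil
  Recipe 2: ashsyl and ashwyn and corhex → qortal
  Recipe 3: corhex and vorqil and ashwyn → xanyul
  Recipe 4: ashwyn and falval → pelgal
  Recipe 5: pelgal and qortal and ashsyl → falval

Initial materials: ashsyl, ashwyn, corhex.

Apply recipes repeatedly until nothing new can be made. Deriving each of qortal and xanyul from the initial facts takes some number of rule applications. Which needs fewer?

qortal: ashsyl and ashwyn and corhex → qortal (Recipe 2). [1 rule application]
xanyul: corhex → vorqil (Recipe 1). corhex and vorqil and ashwyn → xanyul (Recipe 3). [2 rule applications]
qortal needs fewer.

qortal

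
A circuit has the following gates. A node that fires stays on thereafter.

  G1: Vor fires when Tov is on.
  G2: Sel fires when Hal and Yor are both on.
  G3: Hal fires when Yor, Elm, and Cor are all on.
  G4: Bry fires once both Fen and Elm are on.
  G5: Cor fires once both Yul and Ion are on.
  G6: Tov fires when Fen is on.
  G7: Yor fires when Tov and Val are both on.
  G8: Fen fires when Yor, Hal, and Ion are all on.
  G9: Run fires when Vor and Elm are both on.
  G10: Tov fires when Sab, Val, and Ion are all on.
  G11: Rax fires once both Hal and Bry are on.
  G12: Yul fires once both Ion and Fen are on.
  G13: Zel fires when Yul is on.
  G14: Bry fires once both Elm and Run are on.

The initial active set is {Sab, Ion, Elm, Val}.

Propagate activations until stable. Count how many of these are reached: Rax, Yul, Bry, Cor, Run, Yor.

G10: Sab, Val, and Ion on → Tov on.
Tov is on, so Vor fires (G1).
Tov and Val are on, so Yor fires (G7).
G9: Vor and Elm on → Run on.
Elm and Run are on, so Bry fires (G14).
Rax would need Hal and Bry (G11), but Hal never turns on.
Yul would need Ion and Fen (G12), but Fen never turns on.
Bry: reached.
Cor would need Yul and Ion (G5), but Yul never turns on.
Run: reached.
Yor: reached.
Reached: Bry, Run, and Yor — 3 of the 6.

3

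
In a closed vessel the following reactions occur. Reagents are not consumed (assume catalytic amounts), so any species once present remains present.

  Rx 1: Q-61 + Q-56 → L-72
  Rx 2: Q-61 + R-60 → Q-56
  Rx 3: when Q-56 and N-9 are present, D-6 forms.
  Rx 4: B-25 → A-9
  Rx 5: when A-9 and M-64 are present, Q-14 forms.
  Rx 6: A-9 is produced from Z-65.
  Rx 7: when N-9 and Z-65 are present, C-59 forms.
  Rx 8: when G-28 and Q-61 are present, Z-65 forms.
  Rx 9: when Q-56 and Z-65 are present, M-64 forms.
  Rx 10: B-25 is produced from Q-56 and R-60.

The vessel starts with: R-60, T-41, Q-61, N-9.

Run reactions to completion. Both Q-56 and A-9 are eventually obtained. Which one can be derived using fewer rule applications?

Q-56

Q-56: Q-61 and R-60 present → Q-56 forms (Rx 2). [1 rule application]
A-9: Q-61 and R-60 present → Q-56 forms (Rx 2). Q-56 and R-60 present → B-25 forms (Rx 10). B-25 present → A-9 forms (Rx 4). [3 rule applications]
Q-56 needs fewer.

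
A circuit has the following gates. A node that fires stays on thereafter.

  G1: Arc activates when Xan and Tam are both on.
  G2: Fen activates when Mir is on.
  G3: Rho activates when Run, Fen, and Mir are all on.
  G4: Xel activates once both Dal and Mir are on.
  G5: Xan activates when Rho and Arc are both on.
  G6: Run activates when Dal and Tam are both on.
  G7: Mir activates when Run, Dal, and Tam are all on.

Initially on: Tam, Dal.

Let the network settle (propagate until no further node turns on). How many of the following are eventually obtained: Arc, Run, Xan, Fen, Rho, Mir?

Dal and Tam are on, so Run activates (G6).
G7: Run, Dal, and Tam on → Mir on.
Mir is on, so Fen activates (G2).
G3: Run, Fen, and Mir on → Rho on.
Arc would need Xan and Tam (G1), but Xan never turns on.
Run: reached.
Xan would need Rho and Arc (G5), but Arc never turns on.
Fen: reached.
Rho: reached.
Mir: reached.
Reached: Run, Fen, Rho, and Mir — 4 of the 6.

4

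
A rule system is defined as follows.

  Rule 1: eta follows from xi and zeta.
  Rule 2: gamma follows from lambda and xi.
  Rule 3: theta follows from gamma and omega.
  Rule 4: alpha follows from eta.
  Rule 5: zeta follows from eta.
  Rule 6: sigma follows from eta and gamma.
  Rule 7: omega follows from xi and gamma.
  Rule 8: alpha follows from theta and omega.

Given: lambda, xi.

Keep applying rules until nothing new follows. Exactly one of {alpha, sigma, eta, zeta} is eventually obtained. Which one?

lambda and xi hold, so gamma follows (Rule 2).
xi and gamma hold, so omega follows (Rule 7).
From gamma and omega, Rule 3 gives theta.
theta and omega hold, so alpha follows (Rule 8).
zeta would need eta (Rule 5), but eta is never established. eta would need xi and zeta (Rule 1), but zeta is never established. sigma would need eta and gamma (Rule 6), but eta is never established.

alpha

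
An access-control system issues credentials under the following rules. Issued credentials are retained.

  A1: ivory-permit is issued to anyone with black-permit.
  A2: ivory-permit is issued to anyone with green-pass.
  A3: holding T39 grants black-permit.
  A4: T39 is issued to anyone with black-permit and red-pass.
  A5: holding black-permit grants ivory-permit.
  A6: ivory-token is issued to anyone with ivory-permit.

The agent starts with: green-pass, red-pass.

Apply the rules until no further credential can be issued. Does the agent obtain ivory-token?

Yes

Holding green-pass grants ivory-permit (A2).
Holding ivory-permit grants ivory-token (A6).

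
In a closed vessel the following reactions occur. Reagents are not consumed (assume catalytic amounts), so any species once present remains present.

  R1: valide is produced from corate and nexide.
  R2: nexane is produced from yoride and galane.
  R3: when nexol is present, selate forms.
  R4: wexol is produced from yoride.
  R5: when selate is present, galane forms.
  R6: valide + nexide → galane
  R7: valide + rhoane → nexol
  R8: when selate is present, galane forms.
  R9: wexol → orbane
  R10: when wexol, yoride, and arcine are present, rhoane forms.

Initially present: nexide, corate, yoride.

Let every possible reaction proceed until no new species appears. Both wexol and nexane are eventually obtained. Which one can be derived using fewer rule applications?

wexol: yoride present → wexol forms (R4). [1 rule application]
nexane: corate and nexide present → valide forms (R1). valide and nexide present → galane forms (R6). yoride and galane present → nexane forms (R2). [3 rule applications]
wexol needs fewer.

wexol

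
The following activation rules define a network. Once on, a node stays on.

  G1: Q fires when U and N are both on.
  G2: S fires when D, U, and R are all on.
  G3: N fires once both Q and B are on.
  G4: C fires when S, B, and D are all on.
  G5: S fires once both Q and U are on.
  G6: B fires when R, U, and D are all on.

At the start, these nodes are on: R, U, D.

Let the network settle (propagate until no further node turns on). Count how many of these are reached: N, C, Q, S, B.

3

R, U, and D are on, so B fires (G6).
D, U, and R are on, so S fires (G2).
G4: S, B, and D on → C on.
N would need Q and B (G3), but Q never turns on.
C: reached.
Q would need U and N (G1), but N never turns on.
S: reached.
B: reached.
Reached: C, S, and B — 3 of the 5.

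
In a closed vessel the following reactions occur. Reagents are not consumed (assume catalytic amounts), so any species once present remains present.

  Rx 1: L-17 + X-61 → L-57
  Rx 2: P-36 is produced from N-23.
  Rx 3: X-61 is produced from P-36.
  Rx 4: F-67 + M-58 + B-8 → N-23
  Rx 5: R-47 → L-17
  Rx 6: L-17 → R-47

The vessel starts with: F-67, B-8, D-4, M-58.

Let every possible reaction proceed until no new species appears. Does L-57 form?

No

L-57 would need L-17 and X-61 (Rx 1), but L-17 never forms.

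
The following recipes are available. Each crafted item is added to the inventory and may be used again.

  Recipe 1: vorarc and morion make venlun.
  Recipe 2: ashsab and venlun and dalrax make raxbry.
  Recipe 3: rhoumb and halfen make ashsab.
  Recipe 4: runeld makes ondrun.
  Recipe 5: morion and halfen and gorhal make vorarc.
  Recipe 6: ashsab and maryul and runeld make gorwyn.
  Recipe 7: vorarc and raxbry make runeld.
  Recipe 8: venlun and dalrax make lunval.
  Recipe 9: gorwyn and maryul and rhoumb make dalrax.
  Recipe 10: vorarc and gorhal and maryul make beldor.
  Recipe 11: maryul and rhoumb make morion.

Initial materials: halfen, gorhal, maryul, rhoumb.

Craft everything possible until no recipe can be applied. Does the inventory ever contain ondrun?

ondrun would need runeld (Recipe 4), but runeld is never obtained.

No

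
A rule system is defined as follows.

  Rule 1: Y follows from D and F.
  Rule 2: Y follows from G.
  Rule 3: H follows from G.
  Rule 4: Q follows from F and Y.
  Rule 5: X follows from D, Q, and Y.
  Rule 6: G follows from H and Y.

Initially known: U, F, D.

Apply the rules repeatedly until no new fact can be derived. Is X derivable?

Yes

From D and F, Rule 1 gives Y.
F and Y hold, so Q follows (Rule 4).
D, Q, and Y hold, so X follows (Rule 5).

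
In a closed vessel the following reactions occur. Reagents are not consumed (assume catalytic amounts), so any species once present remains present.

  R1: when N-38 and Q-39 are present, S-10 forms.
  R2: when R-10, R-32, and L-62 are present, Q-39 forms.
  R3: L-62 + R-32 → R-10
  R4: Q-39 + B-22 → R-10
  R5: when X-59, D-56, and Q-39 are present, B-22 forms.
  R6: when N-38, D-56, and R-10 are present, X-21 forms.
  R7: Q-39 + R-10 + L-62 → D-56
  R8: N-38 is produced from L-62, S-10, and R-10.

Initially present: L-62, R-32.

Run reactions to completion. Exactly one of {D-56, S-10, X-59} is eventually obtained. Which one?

L-62 and R-32 present → R-10 forms (R3).
R-10, R-32, and L-62 present → Q-39 forms (R2).
Q-39, R-10, and L-62 present → D-56 forms (R7).
S-10 would need N-38 and Q-39 (R1), but N-38 never forms. No rule produces X-59, and it is not given.

D-56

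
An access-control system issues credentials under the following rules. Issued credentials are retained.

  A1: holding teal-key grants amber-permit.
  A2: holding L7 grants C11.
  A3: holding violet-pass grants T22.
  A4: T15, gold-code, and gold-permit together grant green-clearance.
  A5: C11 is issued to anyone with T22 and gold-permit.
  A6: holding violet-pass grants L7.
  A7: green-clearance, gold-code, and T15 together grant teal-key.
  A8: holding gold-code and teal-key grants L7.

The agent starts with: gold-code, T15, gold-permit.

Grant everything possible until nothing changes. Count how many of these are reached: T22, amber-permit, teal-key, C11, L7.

Holding T15, gold-code, and gold-permit grants green-clearance (A4).
Holding green-clearance, gold-code, and T15 grants teal-key (A7).
Holding teal-key grants amber-permit (A1).
Holding gold-code and teal-key grants L7 (A8).
Holding L7 grants C11 (A2).
T22 would need violet-pass (A3), but violet-pass is never granted.
amber-permit: reached.
teal-key: reached.
C11: reached.
L7: reached.
Reached: amber-permit, teal-key, C11, and L7 — 4 of the 5.

4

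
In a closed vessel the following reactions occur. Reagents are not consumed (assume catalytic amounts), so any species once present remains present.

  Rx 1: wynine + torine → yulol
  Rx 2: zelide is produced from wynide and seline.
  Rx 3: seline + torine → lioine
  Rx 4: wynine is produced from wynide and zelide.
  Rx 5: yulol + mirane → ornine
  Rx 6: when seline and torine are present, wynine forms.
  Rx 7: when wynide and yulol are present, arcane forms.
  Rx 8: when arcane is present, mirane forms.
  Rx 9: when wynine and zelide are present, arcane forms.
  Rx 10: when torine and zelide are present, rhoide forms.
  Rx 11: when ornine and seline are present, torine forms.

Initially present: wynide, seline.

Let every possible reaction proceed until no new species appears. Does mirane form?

Yes

wynide and seline present → zelide forms (Rx 2).
wynide and zelide present → wynine forms (Rx 4).
wynine and zelide present → arcane forms (Rx 9).
arcane present → mirane forms (Rx 8).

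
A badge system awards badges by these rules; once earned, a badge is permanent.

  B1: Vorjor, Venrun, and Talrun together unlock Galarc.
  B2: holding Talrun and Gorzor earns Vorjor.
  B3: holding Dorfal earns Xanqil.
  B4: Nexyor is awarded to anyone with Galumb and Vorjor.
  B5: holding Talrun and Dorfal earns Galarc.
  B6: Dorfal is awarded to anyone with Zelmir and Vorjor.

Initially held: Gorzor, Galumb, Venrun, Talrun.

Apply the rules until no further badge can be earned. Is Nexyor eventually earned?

Yes

With Talrun and Gorzor, Vorjor is earned (B2).
With Galumb and Vorjor, Nexyor is earned (B4).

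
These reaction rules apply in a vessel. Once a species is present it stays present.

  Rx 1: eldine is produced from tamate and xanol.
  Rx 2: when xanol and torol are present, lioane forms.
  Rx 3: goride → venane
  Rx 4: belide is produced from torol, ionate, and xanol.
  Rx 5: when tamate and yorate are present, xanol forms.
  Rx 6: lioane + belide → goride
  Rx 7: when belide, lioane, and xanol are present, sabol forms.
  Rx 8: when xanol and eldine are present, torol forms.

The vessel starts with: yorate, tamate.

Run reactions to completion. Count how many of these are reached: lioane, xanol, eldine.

3

tamate and yorate present → xanol forms (Rx 5).
tamate and xanol present → eldine forms (Rx 1).
xanol and eldine present → torol forms (Rx 8).
xanol and torol present → lioane forms (Rx 2).
lioane: reached.
xanol: reached.
eldine: reached.
All 3 are reached.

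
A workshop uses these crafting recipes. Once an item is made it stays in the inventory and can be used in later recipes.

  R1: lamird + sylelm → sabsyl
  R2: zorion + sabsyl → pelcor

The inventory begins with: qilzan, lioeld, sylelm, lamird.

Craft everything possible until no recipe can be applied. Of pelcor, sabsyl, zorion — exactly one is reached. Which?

lamird + sylelm → sabsyl (R1).
pelcor would need zorion and sabsyl (R2), but zorion is never obtained. No rule produces zorion, and it is not given.

sabsyl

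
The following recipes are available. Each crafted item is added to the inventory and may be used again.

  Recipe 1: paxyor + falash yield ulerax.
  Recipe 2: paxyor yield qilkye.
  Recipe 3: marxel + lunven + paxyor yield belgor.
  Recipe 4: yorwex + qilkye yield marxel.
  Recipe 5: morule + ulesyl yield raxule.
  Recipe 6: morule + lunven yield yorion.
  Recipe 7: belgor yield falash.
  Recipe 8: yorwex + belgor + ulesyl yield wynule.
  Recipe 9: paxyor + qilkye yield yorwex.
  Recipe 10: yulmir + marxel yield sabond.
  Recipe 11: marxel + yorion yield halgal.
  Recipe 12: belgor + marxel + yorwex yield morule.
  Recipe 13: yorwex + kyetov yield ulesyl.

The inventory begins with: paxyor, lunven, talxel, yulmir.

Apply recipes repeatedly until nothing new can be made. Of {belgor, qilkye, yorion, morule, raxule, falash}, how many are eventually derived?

Using Recipe 2, paxyor makes qilkye.
Using Recipe 9, paxyor and qilkye make yorwex.
yorwex + qilkye → marxel (Recipe 4).
Using Recipe 3, marxel, lunven, and paxyor make belgor.
belgor → falash (Recipe 7).
belgor + marxel + yorwex → morule (Recipe 12).
morule + lunven → yorion (Recipe 6).
belgor: reached.
qilkye: reached.
yorion: reached.
morule: reached.
raxule would need morule and ulesyl (Recipe 5), but ulesyl is never obtained.
falash: reached.
Reached: belgor, qilkye, yorion, morule, and falash — 5 of the 6.

5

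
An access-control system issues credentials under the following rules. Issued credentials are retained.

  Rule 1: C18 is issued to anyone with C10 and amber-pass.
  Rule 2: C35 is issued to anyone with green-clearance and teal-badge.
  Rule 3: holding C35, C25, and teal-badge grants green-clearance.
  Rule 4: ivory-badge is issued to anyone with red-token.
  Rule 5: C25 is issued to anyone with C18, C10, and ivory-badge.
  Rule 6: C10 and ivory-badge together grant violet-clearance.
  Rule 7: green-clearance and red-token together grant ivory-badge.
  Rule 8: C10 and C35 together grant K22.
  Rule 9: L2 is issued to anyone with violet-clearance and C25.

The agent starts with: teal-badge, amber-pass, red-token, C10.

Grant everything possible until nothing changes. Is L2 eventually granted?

Holding red-token grants ivory-badge (Rule 4).
Holding C10 and amber-pass grants C18 (Rule 1).
Holding C10 and ivory-badge grants violet-clearance (Rule 6).
Holding C18, C10, and ivory-badge grants C25 (Rule 5).
Holding violet-clearance and C25 grants L2 (Rule 9).

Yes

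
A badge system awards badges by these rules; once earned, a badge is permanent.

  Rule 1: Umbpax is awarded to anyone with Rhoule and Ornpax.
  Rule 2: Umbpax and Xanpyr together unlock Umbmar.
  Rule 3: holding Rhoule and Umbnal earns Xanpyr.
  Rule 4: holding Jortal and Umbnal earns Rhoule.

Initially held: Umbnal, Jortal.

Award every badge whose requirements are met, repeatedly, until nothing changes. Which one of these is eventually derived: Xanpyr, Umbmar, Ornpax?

With Jortal and Umbnal, Rhoule is earned (Rule 4).
With Rhoule and Umbnal, Xanpyr is earned (Rule 3).
Umbmar would need Umbpax and Xanpyr (Rule 2), but Umbpax is never earned. No rule produces Ornpax, and it is not given.

Xanpyr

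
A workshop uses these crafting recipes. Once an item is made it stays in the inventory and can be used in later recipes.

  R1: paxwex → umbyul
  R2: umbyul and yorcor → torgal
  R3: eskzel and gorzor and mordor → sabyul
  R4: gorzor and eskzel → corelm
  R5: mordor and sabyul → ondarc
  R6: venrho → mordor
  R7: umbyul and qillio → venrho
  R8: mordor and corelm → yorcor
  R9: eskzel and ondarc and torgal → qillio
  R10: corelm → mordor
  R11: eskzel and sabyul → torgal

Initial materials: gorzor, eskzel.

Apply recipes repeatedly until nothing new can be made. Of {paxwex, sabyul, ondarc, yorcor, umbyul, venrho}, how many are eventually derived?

3

Using R4, gorzor and eskzel make corelm.
Using R10, corelm makes mordor.
mordor and corelm → yorcor (R8).
eskzel and gorzor and mordor → sabyul (R3).
Using R5, mordor and sabyul make ondarc.
No rule produces paxwex, and it is not given.
sabyul: reached.
ondarc: reached.
yorcor: reached.
umbyul would need paxwex (R1), but paxwex is never obtained.
venrho would need umbyul and qillio (R7), but umbyul is never obtained.
Reached: sabyul, ondarc, and yorcor — 3 of the 6.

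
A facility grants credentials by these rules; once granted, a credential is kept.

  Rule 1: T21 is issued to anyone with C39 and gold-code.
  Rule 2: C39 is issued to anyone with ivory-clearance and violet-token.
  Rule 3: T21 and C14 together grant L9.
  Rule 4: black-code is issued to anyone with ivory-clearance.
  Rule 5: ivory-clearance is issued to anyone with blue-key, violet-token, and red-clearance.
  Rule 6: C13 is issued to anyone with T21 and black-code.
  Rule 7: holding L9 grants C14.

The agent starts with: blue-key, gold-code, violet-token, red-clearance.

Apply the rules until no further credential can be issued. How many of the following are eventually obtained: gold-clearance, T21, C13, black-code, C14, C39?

4

Holding blue-key, violet-token, and red-clearance grants ivory-clearance (Rule 5).
Holding ivory-clearance and violet-token grants C39 (Rule 2).
Holding ivory-clearance grants black-code (Rule 4).
Holding C39 and gold-code grants T21 (Rule 1).
Holding T21 and black-code grants C13 (Rule 6).
No rule produces gold-clearance, and it is not given.
T21: reached.
C13: reached.
black-code: reached.
C14 would need L9 (Rule 7), but L9 is never granted.
C39: reached.
Reached: T21, C13, black-code, and C39 — 4 of the 6.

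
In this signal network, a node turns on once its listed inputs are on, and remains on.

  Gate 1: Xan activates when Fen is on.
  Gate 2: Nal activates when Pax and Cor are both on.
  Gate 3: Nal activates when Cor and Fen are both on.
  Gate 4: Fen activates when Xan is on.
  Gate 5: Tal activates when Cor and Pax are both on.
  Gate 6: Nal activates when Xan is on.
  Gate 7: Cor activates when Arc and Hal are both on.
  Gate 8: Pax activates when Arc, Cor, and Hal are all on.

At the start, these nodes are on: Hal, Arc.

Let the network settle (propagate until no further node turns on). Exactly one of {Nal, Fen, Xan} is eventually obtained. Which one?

Nal

Arc and Hal are on, so Cor activates (Gate 7).
Gate 8: Arc, Cor, and Hal on → Pax on.
Gate 2: Pax and Cor on → Nal on.
Xan would need Fen (Gate 1), but Fen never turns on. Fen would need Xan (Gate 4), but Xan never turns on.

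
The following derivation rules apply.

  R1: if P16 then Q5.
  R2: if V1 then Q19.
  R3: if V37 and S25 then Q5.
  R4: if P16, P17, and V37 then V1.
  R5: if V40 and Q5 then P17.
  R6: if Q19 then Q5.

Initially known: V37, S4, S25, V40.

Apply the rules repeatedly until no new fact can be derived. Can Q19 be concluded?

Q19 would need V1 (R2), but V1 is never established.

No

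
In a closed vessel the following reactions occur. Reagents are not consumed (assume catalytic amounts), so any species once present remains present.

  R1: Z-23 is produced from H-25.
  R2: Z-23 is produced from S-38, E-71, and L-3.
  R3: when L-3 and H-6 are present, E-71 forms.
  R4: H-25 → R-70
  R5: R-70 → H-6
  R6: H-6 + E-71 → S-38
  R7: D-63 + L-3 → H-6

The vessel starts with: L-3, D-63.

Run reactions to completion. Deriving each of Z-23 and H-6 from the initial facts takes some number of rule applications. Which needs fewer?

H-6

H-6: D-63 and L-3 present → H-6 forms (R7). [1 rule application]
Z-23: D-63 and L-3 present → H-6 forms (R7). L-3 and H-6 present → E-71 forms (R3). H-6 and E-71 present → S-38 forms (R6). S-38, E-71, and L-3 present → Z-23 forms (R2). [4 rule applications]
H-6 needs fewer.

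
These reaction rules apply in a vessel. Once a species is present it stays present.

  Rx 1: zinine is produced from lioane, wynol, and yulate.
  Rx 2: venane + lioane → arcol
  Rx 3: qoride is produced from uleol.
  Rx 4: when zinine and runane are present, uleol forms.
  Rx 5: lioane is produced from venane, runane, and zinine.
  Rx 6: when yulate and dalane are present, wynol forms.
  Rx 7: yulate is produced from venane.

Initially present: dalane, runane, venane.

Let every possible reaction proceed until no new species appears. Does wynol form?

venane present → yulate forms (Rx 7).
yulate and dalane present → wynol forms (Rx 6).

Yes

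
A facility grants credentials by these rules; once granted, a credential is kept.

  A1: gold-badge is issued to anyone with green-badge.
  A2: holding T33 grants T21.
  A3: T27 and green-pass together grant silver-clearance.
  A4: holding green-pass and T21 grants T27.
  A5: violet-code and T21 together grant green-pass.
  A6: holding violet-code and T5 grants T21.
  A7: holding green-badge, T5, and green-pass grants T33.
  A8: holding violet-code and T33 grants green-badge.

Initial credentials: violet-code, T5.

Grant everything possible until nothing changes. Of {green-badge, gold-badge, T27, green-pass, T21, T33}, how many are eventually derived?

3

Holding violet-code and T5 grants T21 (A6).
Holding violet-code and T21 grants green-pass (A5).
Holding green-pass and T21 grants T27 (A4).
green-badge would need violet-code and T33 (A8), but T33 is never granted.
gold-badge would need green-badge (A1), but green-badge is never granted.
T27: reached.
green-pass: reached.
T21: reached.
T33 would need green-badge, T5, and green-pass (A7), but green-badge is never granted.
Reached: T27, green-pass, and T21 — 3 of the 6.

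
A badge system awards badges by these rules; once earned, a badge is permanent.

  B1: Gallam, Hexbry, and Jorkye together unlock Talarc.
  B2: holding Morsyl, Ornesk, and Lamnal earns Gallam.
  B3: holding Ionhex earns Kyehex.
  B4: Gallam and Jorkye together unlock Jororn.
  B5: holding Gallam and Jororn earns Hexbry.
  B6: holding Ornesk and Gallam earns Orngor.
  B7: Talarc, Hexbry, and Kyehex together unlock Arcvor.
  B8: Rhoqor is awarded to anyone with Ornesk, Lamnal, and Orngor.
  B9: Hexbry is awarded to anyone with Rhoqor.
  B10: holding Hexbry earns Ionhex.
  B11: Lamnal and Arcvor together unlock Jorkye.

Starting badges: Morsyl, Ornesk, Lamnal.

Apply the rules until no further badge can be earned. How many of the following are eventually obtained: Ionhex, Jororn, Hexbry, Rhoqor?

With Morsyl, Ornesk, and Lamnal, Gallam is earned (B2).
With Ornesk and Gallam, Orngor is earned (B6).
With Ornesk, Lamnal, and Orngor, Rhoqor is earned (B8).
With Rhoqor, Hexbry is earned (B9).
With Hexbry, Ionhex is earned (B10).
Ionhex: reached.
Jororn would need Gallam and Jorkye (B4), but Jorkye is never earned.
Hexbry: reached.
Rhoqor: reached.
Reached: Ionhex, Hexbry, and Rhoqor — 3 of the 4.

3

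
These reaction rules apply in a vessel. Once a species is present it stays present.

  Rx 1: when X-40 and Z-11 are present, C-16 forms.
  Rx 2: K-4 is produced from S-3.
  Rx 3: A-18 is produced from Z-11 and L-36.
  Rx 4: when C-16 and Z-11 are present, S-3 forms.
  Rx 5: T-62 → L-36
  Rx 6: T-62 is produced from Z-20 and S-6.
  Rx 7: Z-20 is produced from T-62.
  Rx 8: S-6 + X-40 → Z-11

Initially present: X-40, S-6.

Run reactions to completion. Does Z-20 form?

Z-20 would need T-62 (Rx 7), but T-62 never forms.

No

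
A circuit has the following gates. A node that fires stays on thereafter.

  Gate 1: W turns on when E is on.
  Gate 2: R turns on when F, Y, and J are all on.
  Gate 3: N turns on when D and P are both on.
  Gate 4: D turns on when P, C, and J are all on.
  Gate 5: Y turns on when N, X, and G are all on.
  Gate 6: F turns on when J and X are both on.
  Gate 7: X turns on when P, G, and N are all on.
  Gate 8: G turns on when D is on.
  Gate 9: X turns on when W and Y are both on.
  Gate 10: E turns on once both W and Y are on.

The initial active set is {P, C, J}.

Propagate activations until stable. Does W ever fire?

W would need E (Gate 1), but E never turns on.

No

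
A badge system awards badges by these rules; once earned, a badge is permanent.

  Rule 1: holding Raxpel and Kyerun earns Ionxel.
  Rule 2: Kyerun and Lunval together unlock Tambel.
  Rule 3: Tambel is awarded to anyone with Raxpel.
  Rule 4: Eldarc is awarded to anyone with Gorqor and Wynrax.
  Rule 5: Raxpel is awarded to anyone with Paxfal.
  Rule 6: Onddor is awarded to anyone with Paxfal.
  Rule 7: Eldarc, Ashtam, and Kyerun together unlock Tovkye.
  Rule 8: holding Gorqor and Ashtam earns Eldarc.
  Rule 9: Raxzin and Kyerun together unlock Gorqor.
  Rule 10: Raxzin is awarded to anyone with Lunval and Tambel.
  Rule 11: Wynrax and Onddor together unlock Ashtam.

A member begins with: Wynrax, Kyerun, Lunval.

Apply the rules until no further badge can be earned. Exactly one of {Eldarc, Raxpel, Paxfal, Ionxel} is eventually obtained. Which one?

Eldarc

With Kyerun and Lunval, Tambel is earned (Rule 2).
With Lunval and Tambel, Raxzin is earned (Rule 10).
With Raxzin and Kyerun, Gorqor is earned (Rule 9).
With Gorqor and Wynrax, Eldarc is earned (Rule 4).
No rule produces Paxfal, and it is not given. Ionxel would need Raxpel and Kyerun (Rule 1), but Raxpel is never earned. Raxpel would need Paxfal (Rule 5), but Paxfal is never earned.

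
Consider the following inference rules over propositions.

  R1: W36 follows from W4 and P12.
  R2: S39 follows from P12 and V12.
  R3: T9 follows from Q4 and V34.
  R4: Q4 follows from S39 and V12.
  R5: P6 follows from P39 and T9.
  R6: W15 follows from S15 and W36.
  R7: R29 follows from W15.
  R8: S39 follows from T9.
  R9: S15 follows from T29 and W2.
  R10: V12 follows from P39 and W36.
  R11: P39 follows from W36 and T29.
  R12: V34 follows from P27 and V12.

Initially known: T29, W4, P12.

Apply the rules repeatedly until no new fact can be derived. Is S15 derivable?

S15 would need T29 and W2 (R9), but W2 is never established.

No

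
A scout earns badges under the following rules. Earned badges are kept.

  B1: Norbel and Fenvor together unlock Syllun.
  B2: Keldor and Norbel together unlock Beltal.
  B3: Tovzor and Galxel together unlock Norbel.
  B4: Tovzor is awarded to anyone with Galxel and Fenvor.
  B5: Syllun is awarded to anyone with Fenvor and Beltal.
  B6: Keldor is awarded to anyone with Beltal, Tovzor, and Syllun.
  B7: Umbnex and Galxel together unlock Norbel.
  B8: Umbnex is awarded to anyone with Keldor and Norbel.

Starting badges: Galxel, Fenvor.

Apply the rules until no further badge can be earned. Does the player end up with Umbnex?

No

Umbnex would need Keldor and Norbel (B8), but Keldor is never earned.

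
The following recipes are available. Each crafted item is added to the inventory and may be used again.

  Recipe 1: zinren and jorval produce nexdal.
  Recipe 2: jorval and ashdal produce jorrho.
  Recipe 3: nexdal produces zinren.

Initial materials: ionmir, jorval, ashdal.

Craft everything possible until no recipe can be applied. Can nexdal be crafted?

nexdal would need zinren and jorval (Recipe 1), but zinren is never obtained.

No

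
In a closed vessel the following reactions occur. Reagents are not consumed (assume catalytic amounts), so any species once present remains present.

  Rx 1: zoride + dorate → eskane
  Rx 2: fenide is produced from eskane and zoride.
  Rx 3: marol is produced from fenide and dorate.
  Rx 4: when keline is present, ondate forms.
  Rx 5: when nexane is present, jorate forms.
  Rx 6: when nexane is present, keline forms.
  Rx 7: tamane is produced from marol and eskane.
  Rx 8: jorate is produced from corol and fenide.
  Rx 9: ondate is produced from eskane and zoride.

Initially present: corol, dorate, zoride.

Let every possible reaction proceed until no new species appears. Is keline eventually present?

No

keline would need nexane (Rx 6), but nexane never forms.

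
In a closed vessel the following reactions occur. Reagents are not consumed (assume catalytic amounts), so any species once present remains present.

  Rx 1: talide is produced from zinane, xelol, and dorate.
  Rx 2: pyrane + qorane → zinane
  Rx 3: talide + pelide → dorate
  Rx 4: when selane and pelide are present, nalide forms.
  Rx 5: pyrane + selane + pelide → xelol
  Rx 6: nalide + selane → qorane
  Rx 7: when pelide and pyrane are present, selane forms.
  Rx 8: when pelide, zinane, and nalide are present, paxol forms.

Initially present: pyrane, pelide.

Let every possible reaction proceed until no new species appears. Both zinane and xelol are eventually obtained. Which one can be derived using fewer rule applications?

xelol: pelide and pyrane present → selane forms (Rx 7). pyrane, selane, and pelide present → xelol forms (Rx 5). [2 rule applications]
zinane: pelide and pyrane present → selane forms (Rx 7). selane and pelide present → nalide forms (Rx 4). nalide and selane present → qorane forms (Rx 6). pyrane and qorane present → zinane forms (Rx 2). [4 rule applications]
xelol needs fewer.

xelol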